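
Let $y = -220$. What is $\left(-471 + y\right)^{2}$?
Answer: $477481$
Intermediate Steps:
$\left(-471 + y\right)^{2} = \left(-471 - 220\right)^{2} = \left(-691\right)^{2} = 477481$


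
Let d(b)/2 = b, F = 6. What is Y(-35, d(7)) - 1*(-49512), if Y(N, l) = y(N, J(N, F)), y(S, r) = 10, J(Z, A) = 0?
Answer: 49522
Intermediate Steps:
d(b) = 2*b
Y(N, l) = 10
Y(-35, d(7)) - 1*(-49512) = 10 - 1*(-49512) = 10 + 49512 = 49522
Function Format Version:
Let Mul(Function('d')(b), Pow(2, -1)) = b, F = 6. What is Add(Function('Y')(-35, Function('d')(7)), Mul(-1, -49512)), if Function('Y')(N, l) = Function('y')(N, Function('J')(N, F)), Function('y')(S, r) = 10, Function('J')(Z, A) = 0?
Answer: 49522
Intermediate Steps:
Function('d')(b) = Mul(2, b)
Function('Y')(N, l) = 10
Add(Function('Y')(-35, Function('d')(7)), Mul(-1, -49512)) = Add(10, Mul(-1, -49512)) = Add(10, 49512) = 49522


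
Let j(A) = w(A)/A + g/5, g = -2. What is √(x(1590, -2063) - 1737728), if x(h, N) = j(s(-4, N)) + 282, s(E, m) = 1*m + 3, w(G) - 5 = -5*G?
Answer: 3*I*√204806910315/1030 ≈ 1318.1*I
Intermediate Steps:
w(G) = 5 - 5*G
s(E, m) = 3 + m (s(E, m) = m + 3 = 3 + m)
j(A) = -⅖ + (5 - 5*A)/A (j(A) = (5 - 5*A)/A - 2/5 = (5 - 5*A)/A - 2*⅕ = (5 - 5*A)/A - ⅖ = -⅖ + (5 - 5*A)/A)
x(h, N) = 1383/5 + 5/(3 + N) (x(h, N) = (-27/5 + 5/(3 + N)) + 282 = 1383/5 + 5/(3 + N))
√(x(1590, -2063) - 1737728) = √((4174 + 1383*(-2063))/(5*(3 - 2063)) - 1737728) = √((⅕)*(4174 - 2853129)/(-2060) - 1737728) = √((⅕)*(-1/2060)*(-2848955) - 1737728) = √(569791/2060 - 1737728) = √(-3579149889/2060) = 3*I*√204806910315/1030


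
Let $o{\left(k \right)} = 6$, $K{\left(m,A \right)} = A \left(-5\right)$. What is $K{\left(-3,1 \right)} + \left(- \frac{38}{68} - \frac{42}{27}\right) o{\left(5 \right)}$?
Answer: $- \frac{902}{51} \approx -17.686$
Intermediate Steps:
$K{\left(m,A \right)} = - 5 A$
$K{\left(-3,1 \right)} + \left(- \frac{38}{68} - \frac{42}{27}\right) o{\left(5 \right)} = \left(-5\right) 1 + \left(- \frac{38}{68} - \frac{42}{27}\right) 6 = -5 + \left(\left(-38\right) \frac{1}{68} - \frac{14}{9}\right) 6 = -5 + \left(- \frac{19}{34} - \frac{14}{9}\right) 6 = -5 - \frac{647}{51} = - \frac{902}{51}$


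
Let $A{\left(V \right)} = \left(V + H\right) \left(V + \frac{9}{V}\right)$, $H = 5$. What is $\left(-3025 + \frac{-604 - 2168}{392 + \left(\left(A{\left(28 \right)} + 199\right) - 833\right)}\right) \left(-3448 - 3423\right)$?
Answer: $\frac{36692040101}{1763} \approx 2.0812 \cdot 10^{7}$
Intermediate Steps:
$A{\left(V \right)} = \left(5 + V\right) \left(V + \frac{9}{V}\right)$ ($A{\left(V \right)} = \left(V + 5\right) \left(V + \frac{9}{V}\right) = \left(5 + V\right) \left(V + \frac{9}{V}\right)$)
$\left(-3025 + \frac{-604 - 2168}{392 + \left(\left(A{\left(28 \right)} + 199\right) - 833\right)}\right) \left(-3448 - 3423\right) = \left(-3025 + \frac{-604 - 2168}{392 + \left(\left(\left(9 + 28^{2} + 5 \cdot 28 + \frac{45}{28}\right) + 199\right) - 833\right)}\right) \left(-3448 - 3423\right) = \left(-3025 - \frac{2772}{392 + \left(\left(\left(9 + 784 + 140 + 45 \cdot \frac{1}{28}\right) + 199\right) - 833\right)}\right) \left(-6871\right) = \left(-3025 - \frac{2772}{392 + \left(\left(\left(9 + 784 + 140 + \frac{45}{28}\right) + 199\right) - 833\right)}\right) \left(-6871\right) = \left(-3025 - \frac{2772}{392 + \left(\left(\frac{26169}{28} + 199\right) - 833\right)}\right) \left(-6871\right) = \left(-3025 - \frac{2772}{392 + \left(\frac{31741}{28} - 833\right)}\right) \left(-6871\right) = \left(-3025 - \frac{2772}{392 + \frac{8417}{28}}\right) \left(-6871\right) = \left(-3025 - \frac{2772}{\frac{19393}{28}}\right) \left(-6871\right) = \left(-3025 - \frac{7056}{1763}\right) \left(-6871\right) = \left(- \frac{5340131}{1763}\right) \left(-6871\right) = \frac{36692040101}{1763}$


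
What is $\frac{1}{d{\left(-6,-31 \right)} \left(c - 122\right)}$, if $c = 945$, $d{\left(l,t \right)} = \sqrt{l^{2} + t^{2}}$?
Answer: $\frac{\sqrt{997}}{820531} \approx 3.8482 \cdot 10^{-5}$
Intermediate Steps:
$\frac{1}{d{\left(-6,-31 \right)} \left(c - 122\right)} = \frac{1}{\sqrt{\left(-6\right)^{2} + \left(-31\right)^{2}} \left(945 - 122\right)} = \frac{1}{\sqrt{36 + 961} \cdot 823} = \frac{1}{\sqrt{997} \cdot 823} = \frac{1}{823 \sqrt{997}} = \frac{\sqrt{997}}{820531}$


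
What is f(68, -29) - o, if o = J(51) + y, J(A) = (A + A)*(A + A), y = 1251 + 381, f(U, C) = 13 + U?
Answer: -11955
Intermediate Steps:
y = 1632
J(A) = 4*A**2 (J(A) = (2*A)*(2*A) = 4*A**2)
o = 12036 (o = 4*51**2 + 1632 = 4*2601 + 1632 = 10404 + 1632 = 12036)
f(68, -29) - o = (13 + 68) - 1*12036 = 81 - 12036 = -11955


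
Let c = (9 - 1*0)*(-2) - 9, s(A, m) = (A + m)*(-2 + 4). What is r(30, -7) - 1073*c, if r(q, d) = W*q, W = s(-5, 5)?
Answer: 28971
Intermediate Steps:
s(A, m) = 2*A + 2*m (s(A, m) = (A + m)*2 = 2*A + 2*m)
W = 0 (W = 2*(-5) + 2*5 = -10 + 10 = 0)
r(q, d) = 0 (r(q, d) = 0*q = 0)
c = -27 (c = (9 + 0)*(-2) - 9 = 9*(-2) - 9 = -18 - 9 = -27)
r(30, -7) - 1073*c = 0 - 1073*(-27) = 0 + 28971 = 28971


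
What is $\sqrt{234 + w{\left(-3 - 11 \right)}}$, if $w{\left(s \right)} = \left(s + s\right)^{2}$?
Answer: $\sqrt{1018} \approx 31.906$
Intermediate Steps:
$w{\left(s \right)} = 4 s^{2}$ ($w{\left(s \right)} = \left(2 s\right)^{2} = 4 s^{2}$)
$\sqrt{234 + w{\left(-3 - 11 \right)}} = \sqrt{234 + 4 \left(-3 - 11\right)^{2}} = \sqrt{234 + 4 \left(-14\right)^{2}} = \sqrt{234 + 4 \cdot 196} = \sqrt{234 + 784} = \sqrt{1018}$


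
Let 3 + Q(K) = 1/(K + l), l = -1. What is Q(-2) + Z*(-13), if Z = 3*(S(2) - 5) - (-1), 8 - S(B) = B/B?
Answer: -283/3 ≈ -94.333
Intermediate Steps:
Q(K) = -3 + 1/(-1 + K) (Q(K) = -3 + 1/(K - 1) = -3 + 1/(-1 + K))
S(B) = 7 (S(B) = 8 - B/B = 8 - 1*1 = 8 - 1 = 7)
Z = 7 (Z = 3*(7 - 5) - (-1) = 3*2 - 1*(-1) = 6 + 1 = 7)
Q(-2) + Z*(-13) = (4 - 3*(-2))/(-1 - 2) + 7*(-13) = (4 + 6)/(-3) - 91 = -⅓*10 - 91 = -10/3 - 91 = -283/3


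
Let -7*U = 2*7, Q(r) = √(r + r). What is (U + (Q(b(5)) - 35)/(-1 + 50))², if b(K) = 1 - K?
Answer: 17681/2401 - 76*I*√2/343 ≈ 7.364 - 0.31335*I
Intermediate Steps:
Q(r) = √2*√r (Q(r) = √(2*r) = √2*√r)
U = -2 (U = -2*7/7 = -⅐*14 = -2)
(U + (Q(b(5)) - 35)/(-1 + 50))² = (-2 + (√2*√(1 - 1*5) - 35)/(-1 + 50))² = (-2 + (√2*√(1 - 5) - 35)/49)² = (-2 + (√2*√(-4) - 35)*(1/49))² = (-2 + (√2*(2*I) - 35)*(1/49))² = (-2 + (2*I*√2 - 35)*(1/49))² = (-2 + (-35 + 2*I*√2)*(1/49))² = (-2 + (-5/7 + 2*I*√2/49))² = (-19/7 + 2*I*√2/49)²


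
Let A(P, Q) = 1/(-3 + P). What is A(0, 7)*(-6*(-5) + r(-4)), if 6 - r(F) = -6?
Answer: -14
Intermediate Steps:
r(F) = 12 (r(F) = 6 - 1*(-6) = 6 + 6 = 12)
A(0, 7)*(-6*(-5) + r(-4)) = (-6*(-5) + 12)/(-3 + 0) = (30 + 12)/(-3) = -⅓*42 = -14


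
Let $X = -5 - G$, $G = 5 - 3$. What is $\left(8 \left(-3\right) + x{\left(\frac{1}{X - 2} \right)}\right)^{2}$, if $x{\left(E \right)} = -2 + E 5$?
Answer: $\frac{57121}{81} \approx 705.2$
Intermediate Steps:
$G = 2$ ($G = 5 - 3 = 2$)
$X = -7$ ($X = -5 - 2 = -7$)
$x{\left(E \right)} = -2 + 5 E$
$\left(8 \left(-3\right) + x{\left(\frac{1}{X - 2} \right)}\right)^{2} = \left(8 \left(-3\right) - \left(2 - \frac{5}{-7 - 2}\right)\right)^{2} = \left(-24 - \left(2 - \frac{5}{-9}\right)\right)^{2} = \left(-24 + \left(-2 + 5 \left(- \frac{1}{9}\right)\right)\right)^{2} = \left(-24 - \frac{23}{9}\right)^{2} = \left(- \frac{239}{9}\right)^{2} = \frac{57121}{81}$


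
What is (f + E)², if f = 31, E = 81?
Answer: 12544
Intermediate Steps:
(f + E)² = (31 + 81)² = 112² = 12544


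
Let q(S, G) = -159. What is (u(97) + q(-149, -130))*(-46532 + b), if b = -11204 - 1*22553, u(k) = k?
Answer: 4977918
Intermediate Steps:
b = -33757 (b = -11204 - 22553 = -33757)
(u(97) + q(-149, -130))*(-46532 + b) = (97 - 159)*(-46532 - 33757) = -62*(-80289) = 4977918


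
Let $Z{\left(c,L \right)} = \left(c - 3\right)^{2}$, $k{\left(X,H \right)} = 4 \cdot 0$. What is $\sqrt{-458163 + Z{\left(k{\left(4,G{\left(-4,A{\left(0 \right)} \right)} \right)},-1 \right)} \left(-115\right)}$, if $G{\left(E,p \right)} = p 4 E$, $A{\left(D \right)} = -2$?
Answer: $3 i \sqrt{51022} \approx 677.64 i$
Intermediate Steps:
$G{\left(E,p \right)} = 4 E p$ ($G{\left(E,p \right)} = 4 p E = 4 E p$)
$k{\left(X,H \right)} = 0$
$Z{\left(c,L \right)} = \left(-3 + c\right)^{2}$
$\sqrt{-458163 + Z{\left(k{\left(4,G{\left(-4,A{\left(0 \right)} \right)} \right)},-1 \right)} \left(-115\right)} = \sqrt{-458163 + \left(-3 + 0\right)^{2} \left(-115\right)} = \sqrt{-458163 + \left(-3\right)^{2} \left(-115\right)} = \sqrt{-458163 + 9 \left(-115\right)} = \sqrt{-458163 - 1035} = \sqrt{-459198} = 3 i \sqrt{51022}$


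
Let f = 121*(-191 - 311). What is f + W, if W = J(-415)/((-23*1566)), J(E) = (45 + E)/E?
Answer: -90793922311/1494747 ≈ -60742.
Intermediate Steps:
J(E) = (45 + E)/E
f = -60742 (f = 121*(-502) = -60742)
W = -37/1494747 (W = ((45 - 415)/(-415))/((-23*1566)) = -1/415*(-370)/(-36018) = (74/83)*(-1/36018) = -37/1494747 ≈ -2.4753e-5)
f + W = -60742 - 37/1494747 = -90793922311/1494747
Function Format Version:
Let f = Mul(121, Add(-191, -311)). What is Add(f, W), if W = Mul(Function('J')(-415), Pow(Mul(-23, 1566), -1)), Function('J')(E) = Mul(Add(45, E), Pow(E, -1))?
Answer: Rational(-90793922311, 1494747) ≈ -60742.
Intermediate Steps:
Function('J')(E) = Mul(Pow(E, -1), Add(45, E))
f = -60742 (f = Mul(121, -502) = -60742)
W = Rational(-37, 1494747) (W = Mul(Mul(Pow(-415, -1), Add(45, -415)), Pow(Mul(-23, 1566), -1)) = Mul(Mul(Rational(-1, 415), -370), Pow(-36018, -1)) = Mul(Rational(74, 83), Rational(-1, 36018)) = Rational(-37, 1494747) ≈ -2.4753e-5)
Add(f, W) = Add(-60742, Rational(-37, 1494747)) = Rational(-90793922311, 1494747)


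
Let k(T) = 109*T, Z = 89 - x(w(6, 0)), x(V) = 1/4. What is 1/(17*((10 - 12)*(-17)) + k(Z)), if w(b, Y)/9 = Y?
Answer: 4/41007 ≈ 9.7544e-5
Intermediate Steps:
w(b, Y) = 9*Y
x(V) = ¼
Z = 355/4 (Z = 89 - 1*¼ = 89 - ¼ = 355/4 ≈ 88.750)
1/(17*((10 - 12)*(-17)) + k(Z)) = 1/(17*((10 - 12)*(-17)) + 109*(355/4)) = 1/(17*(-2*(-17)) + 38695/4) = 1/(17*34 + 38695/4) = 1/(578 + 38695/4) = 1/(41007/4) = 4/41007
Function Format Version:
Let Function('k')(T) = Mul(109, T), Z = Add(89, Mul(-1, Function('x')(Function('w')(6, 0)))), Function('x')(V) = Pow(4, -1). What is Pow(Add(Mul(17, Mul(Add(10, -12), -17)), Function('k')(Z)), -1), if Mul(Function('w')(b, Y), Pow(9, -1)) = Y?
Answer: Rational(4, 41007) ≈ 9.7544e-5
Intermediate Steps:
Function('w')(b, Y) = Mul(9, Y)
Function('x')(V) = Rational(1, 4)
Z = Rational(355, 4) (Z = Add(89, Mul(-1, Rational(1, 4))) = Add(89, Rational(-1, 4)) = Rational(355, 4) ≈ 88.750)
Pow(Add(Mul(17, Mul(Add(10, -12), -17)), Function('k')(Z)), -1) = Pow(Add(Mul(17, Mul(Add(10, -12), -17)), Mul(109, Rational(355, 4))), -1) = Pow(Add(Mul(17, Mul(-2, -17)), Rational(38695, 4)), -1) = Pow(Add(Mul(17, 34), Rational(38695, 4)), -1) = Pow(Add(578, Rational(38695, 4)), -1) = Pow(Rational(41007, 4), -1) = Rational(4, 41007)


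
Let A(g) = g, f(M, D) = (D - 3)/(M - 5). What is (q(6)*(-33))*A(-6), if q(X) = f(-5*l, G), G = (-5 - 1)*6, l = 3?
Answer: 3861/10 ≈ 386.10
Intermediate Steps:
G = -36 (G = -6*6 = -36)
f(M, D) = (-3 + D)/(-5 + M)
q(X) = 39/20 (q(X) = (-3 - 36)/(-5 - 5*3) = -39/(-5 - 15) = -39/(-20) = -1/20*(-39) = 39/20)
(q(6)*(-33))*A(-6) = ((39/20)*(-33))*(-6) = -1287/20*(-6) = 3861/10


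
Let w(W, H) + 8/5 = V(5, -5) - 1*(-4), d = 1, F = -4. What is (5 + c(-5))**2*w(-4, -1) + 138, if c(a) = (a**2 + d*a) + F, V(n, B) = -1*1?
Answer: 3777/5 ≈ 755.40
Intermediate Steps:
V(n, B) = -1
w(W, H) = 7/5 (w(W, H) = -8/5 + (-1 - 1*(-4)) = -8/5 + (-1 + 4) = -8/5 + 3 = 7/5)
c(a) = -4 + a + a**2 (c(a) = (a**2 + 1*a) - 4 = (a**2 + a) - 4 = (a + a**2) - 4 = -4 + a + a**2)
(5 + c(-5))**2*w(-4, -1) + 138 = (5 + (-4 - 5 + (-5)**2))**2*(7/5) + 138 = (5 + (-4 - 5 + 25))**2*(7/5) + 138 = (5 + 16)**2*(7/5) + 138 = 21**2*(7/5) + 138 = 441*(7/5) + 138 = 3087/5 + 138 = 3777/5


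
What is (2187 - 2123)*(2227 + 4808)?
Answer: 450240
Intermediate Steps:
(2187 - 2123)*(2227 + 4808) = 64*7035 = 450240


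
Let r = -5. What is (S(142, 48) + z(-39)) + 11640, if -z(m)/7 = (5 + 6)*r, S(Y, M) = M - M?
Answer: 12025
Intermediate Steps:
S(Y, M) = 0
z(m) = 385 (z(m) = -7*(5 + 6)*(-5) = -77*(-5) = -7*(-55) = 385)
(S(142, 48) + z(-39)) + 11640 = (0 + 385) + 11640 = 385 + 11640 = 12025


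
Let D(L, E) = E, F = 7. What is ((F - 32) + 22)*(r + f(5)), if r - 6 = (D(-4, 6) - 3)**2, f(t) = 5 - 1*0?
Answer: -60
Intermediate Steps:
f(t) = 5 (f(t) = 5 + 0 = 5)
r = 15 (r = 6 + (6 - 3)**2 = 6 + 3**2 = 6 + 9 = 15)
((F - 32) + 22)*(r + f(5)) = ((7 - 32) + 22)*(15 + 5) = (-25 + 22)*20 = -3*20 = -60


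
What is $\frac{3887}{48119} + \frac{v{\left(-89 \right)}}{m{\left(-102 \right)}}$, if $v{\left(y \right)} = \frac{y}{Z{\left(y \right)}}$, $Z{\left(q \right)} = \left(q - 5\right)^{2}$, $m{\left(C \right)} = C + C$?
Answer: $\frac{7010771119}{86736614736} \approx 0.080828$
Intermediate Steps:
$m{\left(C \right)} = 2 C$
$Z{\left(q \right)} = \left(-5 + q\right)^{2}$
$v{\left(y \right)} = \frac{y}{\left(-5 + y\right)^{2}}$
$\frac{3887}{48119} + \frac{v{\left(-89 \right)}}{m{\left(-102 \right)}} = \frac{3887}{48119} + \frac{\left(-89\right) \frac{1}{\left(-5 - 89\right)^{2}}}{2 \left(-102\right)} = 3887 \cdot \frac{1}{48119} + \frac{\left(-89\right) \frac{1}{8836}}{-204} = \frac{3887}{48119} + \left(-89\right) \frac{1}{8836} \left(- \frac{1}{204}\right) = \frac{3887}{48119} - - \frac{89}{1802544} = \frac{3887}{48119} + \frac{89}{1802544} = \frac{7010771119}{86736614736}$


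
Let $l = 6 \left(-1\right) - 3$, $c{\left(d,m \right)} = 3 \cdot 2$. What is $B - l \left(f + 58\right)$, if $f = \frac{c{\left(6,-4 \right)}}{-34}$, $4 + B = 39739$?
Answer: $\frac{684342}{17} \approx 40255.0$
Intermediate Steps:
$c{\left(d,m \right)} = 6$
$B = 39735$ ($B = -4 + 39739 = 39735$)
$l = -9$ ($l = -6 - 3 = -9$)
$f = - \frac{3}{17}$ ($f = \frac{6}{-34} = 6 \left(- \frac{1}{34}\right) = - \frac{3}{17} \approx -0.17647$)
$B - l \left(f + 58\right) = 39735 - - 9 \left(- \frac{3}{17} + 58\right) = 39735 - \left(-9\right) \frac{983}{17} = 39735 - - \frac{8847}{17} = 39735 + \frac{8847}{17} = \frac{684342}{17}$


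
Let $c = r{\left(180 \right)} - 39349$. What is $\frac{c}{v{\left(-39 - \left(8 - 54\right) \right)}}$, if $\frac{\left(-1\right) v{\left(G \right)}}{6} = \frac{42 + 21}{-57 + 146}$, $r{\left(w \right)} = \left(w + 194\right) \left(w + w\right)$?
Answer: $- \frac{1211557}{54} \approx -22436.0$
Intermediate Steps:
$r{\left(w \right)} = 2 w \left(194 + w\right)$ ($r{\left(w \right)} = \left(194 + w\right) 2 w = 2 w \left(194 + w\right)$)
$v{\left(G \right)} = - \frac{378}{89}$ ($v{\left(G \right)} = - 6 \frac{42 + 21}{-57 + 146} = - 6 \cdot \frac{63}{89} = - 6 \cdot 63 \cdot \frac{1}{89} = \left(-6\right) \frac{63}{89} = - \frac{378}{89}$)
$c = 95291$ ($c = 2 \cdot 180 \left(194 + 180\right) - 39349 = 2 \cdot 180 \cdot 374 - 39349 = 134640 - 39349 = 95291$)
$\frac{c}{v{\left(-39 - \left(8 - 54\right) \right)}} = \frac{95291}{- \frac{378}{89}} = 95291 \left(- \frac{89}{378}\right) = - \frac{1211557}{54}$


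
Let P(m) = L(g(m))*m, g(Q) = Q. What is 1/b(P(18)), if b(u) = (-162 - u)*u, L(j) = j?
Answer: -1/157464 ≈ -6.3507e-6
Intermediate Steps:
P(m) = m² (P(m) = m*m = m²)
b(u) = u*(-162 - u)
1/b(P(18)) = 1/(-1*18²*(162 + 18²)) = 1/(-1*324*(162 + 324)) = 1/(-1*324*486) = 1/(-157464) = -1/157464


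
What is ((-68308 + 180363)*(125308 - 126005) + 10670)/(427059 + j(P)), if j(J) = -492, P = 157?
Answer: -26030555/142189 ≈ -183.07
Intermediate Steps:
((-68308 + 180363)*(125308 - 126005) + 10670)/(427059 + j(P)) = ((-68308 + 180363)*(125308 - 126005) + 10670)/(427059 - 492) = (112055*(-697) + 10670)/426567 = (-78102335 + 10670)*(1/426567) = -78091665*1/426567 = -26030555/142189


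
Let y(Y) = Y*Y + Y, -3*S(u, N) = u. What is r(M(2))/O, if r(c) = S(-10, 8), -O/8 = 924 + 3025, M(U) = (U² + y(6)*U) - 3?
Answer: -5/47388 ≈ -0.00010551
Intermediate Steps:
S(u, N) = -u/3
y(Y) = Y + Y² (y(Y) = Y² + Y = Y + Y²)
M(U) = -3 + U² + 42*U (M(U) = (U² + (6*(1 + 6))*U) - 3 = (U² + (6*7)*U) - 3 = (U² + 42*U) - 3 = -3 + U² + 42*U)
O = -31592 (O = -8*(924 + 3025) = -8*3949 = -31592)
r(c) = 10/3 (r(c) = -⅓*(-10) = 10/3)
r(M(2))/O = (10/3)/(-31592) = (10/3)*(-1/31592) = -5/47388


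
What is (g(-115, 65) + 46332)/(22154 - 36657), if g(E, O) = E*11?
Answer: -45067/14503 ≈ -3.1074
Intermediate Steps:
g(E, O) = 11*E
(g(-115, 65) + 46332)/(22154 - 36657) = (11*(-115) + 46332)/(22154 - 36657) = (-1265 + 46332)/(-14503) = 45067*(-1/14503) = -45067/14503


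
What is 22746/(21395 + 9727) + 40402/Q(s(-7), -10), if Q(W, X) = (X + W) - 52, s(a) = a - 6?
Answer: -69760283/129675 ≈ -537.96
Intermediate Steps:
s(a) = -6 + a
Q(W, X) = -52 + W + X (Q(W, X) = (W + X) - 52 = -52 + W + X)
22746/(21395 + 9727) + 40402/Q(s(-7), -10) = 22746/(21395 + 9727) + 40402/(-52 + (-6 - 7) - 10) = 22746/31122 + 40402/(-52 - 13 - 10) = 22746*(1/31122) + 40402/(-75) = 3791/5187 + 40402*(-1/75) = 3791/5187 - 40402/75 = -69760283/129675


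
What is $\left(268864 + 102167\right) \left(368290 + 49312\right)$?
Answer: $154943287662$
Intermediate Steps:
$\left(268864 + 102167\right) \left(368290 + 49312\right) = 371031 \cdot 417602 = 154943287662$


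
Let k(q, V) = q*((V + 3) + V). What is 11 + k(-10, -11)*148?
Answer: 28131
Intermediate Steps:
k(q, V) = q*(3 + 2*V) (k(q, V) = q*((3 + V) + V) = q*(3 + 2*V))
11 + k(-10, -11)*148 = 11 - 10*(3 + 2*(-11))*148 = 11 - 10*(3 - 22)*148 = 11 - 10*(-19)*148 = 11 + 190*148 = 11 + 28120 = 28131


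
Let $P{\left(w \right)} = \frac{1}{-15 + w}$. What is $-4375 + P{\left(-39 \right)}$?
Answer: $- \frac{236251}{54} \approx -4375.0$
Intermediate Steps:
$-4375 + P{\left(-39 \right)} = -4375 + \frac{1}{-15 - 39} = -4375 + \frac{1}{-54} = -4375 - \frac{1}{54} = - \frac{236251}{54}$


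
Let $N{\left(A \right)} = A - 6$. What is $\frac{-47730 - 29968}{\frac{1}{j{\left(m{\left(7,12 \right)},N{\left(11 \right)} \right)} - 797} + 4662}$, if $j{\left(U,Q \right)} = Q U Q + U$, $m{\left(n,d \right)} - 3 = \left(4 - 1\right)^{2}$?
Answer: $- \frac{37683530}{2261069} \approx -16.666$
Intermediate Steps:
$N{\left(A \right)} = -6 + A$ ($N{\left(A \right)} = A - 6 = -6 + A$)
$m{\left(n,d \right)} = 12$ ($m{\left(n,d \right)} = 3 + \left(4 - 1\right)^{2} = 3 + 3^{2} = 3 + 9 = 12$)
$j{\left(U,Q \right)} = U + U Q^{2}$ ($j{\left(U,Q \right)} = U Q^{2} + U = U + U Q^{2}$)
$\frac{-47730 - 29968}{\frac{1}{j{\left(m{\left(7,12 \right)},N{\left(11 \right)} \right)} - 797} + 4662} = \frac{-47730 - 29968}{\frac{1}{12 \left(1 + \left(-6 + 11\right)^{2}\right) - 797} + 4662} = - \frac{77698}{\frac{1}{12 \left(1 + 5^{2}\right) - 797} + 4662} = - \frac{77698}{\frac{1}{12 \left(1 + 25\right) - 797} + 4662} = - \frac{77698}{\frac{1}{12 \cdot 26 - 797} + 4662} = - \frac{77698}{\frac{1}{312 - 797} + 4662} = - \frac{77698}{\frac{1}{-485} + 4662} = - \frac{77698}{- \frac{1}{485} + 4662} = - \frac{77698}{\frac{2261069}{485}} = \left(-77698\right) \frac{485}{2261069} = - \frac{37683530}{2261069}$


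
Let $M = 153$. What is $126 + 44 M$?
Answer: $6858$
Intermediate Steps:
$126 + 44 M = 126 + 44 \cdot 153 = 126 + 6732 = 6858$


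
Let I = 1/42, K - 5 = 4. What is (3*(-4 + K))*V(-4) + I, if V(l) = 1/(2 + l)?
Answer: -157/21 ≈ -7.4762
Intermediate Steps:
K = 9 (K = 5 + 4 = 9)
I = 1/42 ≈ 0.023810
(3*(-4 + K))*V(-4) + I = (3*(-4 + 9))/(2 - 4) + 1/42 = (3*5)/(-2) + 1/42 = 15*(-½) + 1/42 = -15/2 + 1/42 = -157/21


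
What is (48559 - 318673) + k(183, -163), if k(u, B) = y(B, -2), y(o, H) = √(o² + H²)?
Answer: -270114 + √26573 ≈ -2.6995e+5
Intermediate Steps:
y(o, H) = √(H² + o²)
k(u, B) = √(4 + B²) (k(u, B) = √((-2)² + B²) = √(4 + B²))
(48559 - 318673) + k(183, -163) = (48559 - 318673) + √(4 + (-163)²) = -270114 + √(4 + 26569) = -270114 + √26573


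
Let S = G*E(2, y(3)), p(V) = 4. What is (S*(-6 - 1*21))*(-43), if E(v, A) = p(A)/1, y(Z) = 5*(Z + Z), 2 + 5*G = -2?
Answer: -18576/5 ≈ -3715.2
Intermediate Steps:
G = -4/5 (G = -2/5 + (1/5)*(-2) = -2/5 - 2/5 = -4/5 ≈ -0.80000)
y(Z) = 10*Z (y(Z) = 5*(2*Z) = 10*Z)
E(v, A) = 4 (E(v, A) = 4/1 = 4*1 = 4)
S = -16/5 (S = -4/5*4 = -16/5 ≈ -3.2000)
(S*(-6 - 1*21))*(-43) = -16*(-6 - 1*21)/5*(-43) = -16*(-6 - 21)/5*(-43) = -16/5*(-27)*(-43) = (432/5)*(-43) = -18576/5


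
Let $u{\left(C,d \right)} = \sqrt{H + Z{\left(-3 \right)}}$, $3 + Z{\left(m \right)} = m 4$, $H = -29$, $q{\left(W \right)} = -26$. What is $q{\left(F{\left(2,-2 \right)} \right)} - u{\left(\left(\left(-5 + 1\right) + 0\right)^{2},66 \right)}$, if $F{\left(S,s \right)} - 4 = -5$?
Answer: $-26 - 2 i \sqrt{11} \approx -26.0 - 6.6332 i$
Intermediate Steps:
$F{\left(S,s \right)} = -1$ ($F{\left(S,s \right)} = 4 - 5 = -1$)
$Z{\left(m \right)} = -3 + 4 m$ ($Z{\left(m \right)} = -3 + m 4 = -3 + 4 m$)
$u{\left(C,d \right)} = 2 i \sqrt{11}$ ($u{\left(C,d \right)} = \sqrt{-29 + \left(-3 + 4 \left(-3\right)\right)} = \sqrt{-29 - 15} = \sqrt{-44} = 2 i \sqrt{11}$)
$q{\left(F{\left(2,-2 \right)} \right)} - u{\left(\left(\left(-5 + 1\right) + 0\right)^{2},66 \right)} = -26 - 2 i \sqrt{11}$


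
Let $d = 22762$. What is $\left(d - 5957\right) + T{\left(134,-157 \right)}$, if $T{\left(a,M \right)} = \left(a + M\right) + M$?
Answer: $16625$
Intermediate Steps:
$T{\left(a,M \right)} = a + 2 M$ ($T{\left(a,M \right)} = \left(M + a\right) + M = a + 2 M$)
$\left(d - 5957\right) + T{\left(134,-157 \right)} = \left(22762 - 5957\right) + \left(134 + 2 \left(-157\right)\right) = 16805 + \left(134 - 314\right) = 16805 - 180 = 16625$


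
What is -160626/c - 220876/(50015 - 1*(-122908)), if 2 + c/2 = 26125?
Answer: -19657908647/4517267529 ≈ -4.3517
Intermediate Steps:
c = 52246 (c = -4 + 2*26125 = -4 + 52250 = 52246)
-160626/c - 220876/(50015 - 1*(-122908)) = -160626/52246 - 220876/(50015 - 1*(-122908)) = -160626*1/52246 - 220876/(50015 + 122908) = -80313/26123 - 220876/172923 = -19657908647/4517267529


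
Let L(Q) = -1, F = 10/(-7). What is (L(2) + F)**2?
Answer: 289/49 ≈ 5.8980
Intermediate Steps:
F = -10/7 (F = 10*(-1/7) = -10/7 ≈ -1.4286)
(L(2) + F)**2 = (-1 - 10/7)**2 = (-17/7)**2 = 289/49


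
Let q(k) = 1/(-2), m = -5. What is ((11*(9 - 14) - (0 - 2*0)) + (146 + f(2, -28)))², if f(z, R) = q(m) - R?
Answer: 56169/4 ≈ 14042.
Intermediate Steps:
q(k) = -½ (q(k) = 1*(-½) = -½)
f(z, R) = -½ - R
((11*(9 - 14) - (0 - 2*0)) + (146 + f(2, -28)))² = ((11*(9 - 14) - (0 - 2*0)) + (146 + (-½ - 1*(-28))))² = ((11*(-5) - (0 + 0)) + (146 + (-½ + 28)))² = ((-55 - 1*0) + (146 + 55/2))² = ((-55 + 0) + 347/2)² = (-55 + 347/2)² = (237/2)² = 56169/4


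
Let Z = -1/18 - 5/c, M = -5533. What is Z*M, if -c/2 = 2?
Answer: -237919/36 ≈ -6608.9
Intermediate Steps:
c = -4 (c = -2*2 = -4)
Z = 43/36 (Z = -1/18 - 5/(-4) = -1*1/18 - 5*(-1/4) = -1/18 + 5/4 = 43/36 ≈ 1.1944)
Z*M = (43/36)*(-5533) = -237919/36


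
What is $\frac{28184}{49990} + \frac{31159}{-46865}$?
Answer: $- \frac{4735905}{46855627} \approx -0.10107$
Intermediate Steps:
$\frac{28184}{49990} + \frac{31159}{-46865} = 28184 \cdot \frac{1}{49990} + 31159 \left(- \frac{1}{46865}\right) = \frac{14092}{24995} - \frac{31159}{46865} = - \frac{4735905}{46855627}$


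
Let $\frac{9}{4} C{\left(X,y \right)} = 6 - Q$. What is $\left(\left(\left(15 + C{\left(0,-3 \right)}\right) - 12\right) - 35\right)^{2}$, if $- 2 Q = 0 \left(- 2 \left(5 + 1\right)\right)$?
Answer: $\frac{7744}{9} \approx 860.44$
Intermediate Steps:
$Q = 0$ ($Q = - \frac{0 \left(- 2 \left(5 + 1\right)\right)}{2} = - \frac{0 \left(\left(-2\right) 6\right)}{2} = - \frac{0 \left(-12\right)}{2} = \left(- \frac{1}{2}\right) 0 = 0$)
$C{\left(X,y \right)} = \frac{8}{3}$ ($C{\left(X,y \right)} = \frac{4 \left(6 - 0\right)}{9} = \frac{4 \left(6 + 0\right)}{9} = \frac{4}{9} \cdot 6 = \frac{8}{3}$)
$\left(\left(\left(15 + C{\left(0,-3 \right)}\right) - 12\right) - 35\right)^{2} = \left(\left(\left(15 + \frac{8}{3}\right) - 12\right) - 35\right)^{2} = \left(\left(\frac{53}{3} - 12\right) - 35\right)^{2} = \left(\frac{17}{3} - 35\right)^{2} = \left(- \frac{88}{3}\right)^{2} = \frac{7744}{9}$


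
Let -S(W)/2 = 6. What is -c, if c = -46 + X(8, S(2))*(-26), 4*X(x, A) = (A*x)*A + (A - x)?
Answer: 7404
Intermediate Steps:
S(W) = -12 (S(W) = -2*6 = -12)
X(x, A) = -x/4 + A/4 + x*A**2/4 (X(x, A) = ((A*x)*A + (A - x))/4 = (x*A**2 + (A - x))/4 = (A - x + x*A**2)/4 = -x/4 + A/4 + x*A**2/4)
c = -7404 (c = -46 + (-1/4*8 + (1/4)*(-12) + (1/4)*8*(-12)**2)*(-26) = -46 + (-2 - 3 + (1/4)*8*144)*(-26) = -46 + (-2 - 3 + 288)*(-26) = -46 + 283*(-26) = -46 - 7358 = -7404)
-c = -1*(-7404) = 7404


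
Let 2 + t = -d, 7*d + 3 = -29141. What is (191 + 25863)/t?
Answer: 91189/14565 ≈ 6.2608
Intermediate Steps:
d = -29144/7 (d = -3/7 + (⅐)*(-29141) = -3/7 - 4163 = -29144/7 ≈ -4163.4)
t = 29130/7 (t = -2 - 1*(-29144/7) = -2 + 29144/7 = 29130/7 ≈ 4161.4)
(191 + 25863)/t = (191 + 25863)/(29130/7) = 26054*(7/29130) = 91189/14565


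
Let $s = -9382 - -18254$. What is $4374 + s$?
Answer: $13246$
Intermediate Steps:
$s = 8872$ ($s = -9382 + 18254 = 8872$)
$4374 + s = 4374 + 8872 = 13246$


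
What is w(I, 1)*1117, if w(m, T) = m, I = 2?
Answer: 2234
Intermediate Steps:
w(I, 1)*1117 = 2*1117 = 2234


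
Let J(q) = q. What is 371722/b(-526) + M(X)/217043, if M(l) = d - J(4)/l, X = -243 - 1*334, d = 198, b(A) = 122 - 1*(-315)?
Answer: 46552212619792/54727175407 ≈ 850.62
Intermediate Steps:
b(A) = 437 (b(A) = 122 + 315 = 437)
X = -577 (X = -243 - 334 = -577)
M(l) = 198 - 4/l
371722/b(-526) + M(X)/217043 = 371722/437 + (198 - 4/(-577))/217043 = 371722*(1/437) + (198 - 4*(-1/577))*(1/217043) = 371722/437 + (198 + 4/577)*(1/217043) = 371722/437 + (114250/577)*(1/217043) = 371722/437 + 114250/125233811 = 46552212619792/54727175407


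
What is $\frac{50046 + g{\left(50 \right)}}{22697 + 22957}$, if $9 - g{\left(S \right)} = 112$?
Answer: $\frac{49943}{45654} \approx 1.0939$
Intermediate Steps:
$g{\left(S \right)} = -103$ ($g{\left(S \right)} = 9 - 112 = -103$)
$\frac{50046 + g{\left(50 \right)}}{22697 + 22957} = \frac{50046 - 103}{22697 + 22957} = \frac{49943}{45654}$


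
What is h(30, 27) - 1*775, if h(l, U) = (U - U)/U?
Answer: -775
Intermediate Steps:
h(l, U) = 0 (h(l, U) = 0/U = 0)
h(30, 27) - 1*775 = 0 - 1*775 = 0 - 775 = -775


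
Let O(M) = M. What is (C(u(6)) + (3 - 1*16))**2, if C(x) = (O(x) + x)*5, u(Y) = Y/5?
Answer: 1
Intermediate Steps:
u(Y) = Y/5 (u(Y) = Y*(1/5) = Y/5)
C(x) = 10*x (C(x) = (x + x)*5 = (2*x)*5 = 10*x)
(C(u(6)) + (3 - 1*16))**2 = (10*((1/5)*6) + (3 - 1*16))**2 = (10*(6/5) + (3 - 16))**2 = (12 - 13)**2 = (-1)**2 = 1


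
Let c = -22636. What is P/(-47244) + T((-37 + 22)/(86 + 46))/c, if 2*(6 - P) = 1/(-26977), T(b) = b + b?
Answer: -9279215395/79336436901612 ≈ -0.00011696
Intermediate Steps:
T(b) = 2*b
P = 323725/53954 (P = 6 - 1/2/(-26977) = 6 - 1/2*(-1/26977) = 6 + 1/53954 = 323725/53954 ≈ 6.0000)
P/(-47244) + T((-37 + 22)/(86 + 46))/c = (323725/53954)/(-47244) + (2*((-37 + 22)/(86 + 46)))/(-22636) = (323725/53954)*(-1/47244) + (2*(-15/132))*(-1/22636) = -323725/2549002776 + (2*(-15*1/132))*(-1/22636) = -323725/2549002776 + (2*(-5/44))*(-1/22636) = -323725/2549002776 - 5/22*(-1/22636) = -323725/2549002776 + 5/497992 = -9279215395/79336436901612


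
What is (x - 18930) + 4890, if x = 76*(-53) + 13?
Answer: -18055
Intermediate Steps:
x = -4015 (x = -4028 + 13 = -4015)
(x - 18930) + 4890 = (-4015 - 18930) + 4890 = -22945 + 4890 = -18055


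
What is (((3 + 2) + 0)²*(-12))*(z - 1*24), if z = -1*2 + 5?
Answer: 6300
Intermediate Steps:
z = 3 (z = -2 + 5 = 3)
(((3 + 2) + 0)²*(-12))*(z - 1*24) = (((3 + 2) + 0)²*(-12))*(3 - 1*24) = ((5 + 0)²*(-12))*(3 - 24) = (5²*(-12))*(-21) = (25*(-12))*(-21) = -300*(-21) = 6300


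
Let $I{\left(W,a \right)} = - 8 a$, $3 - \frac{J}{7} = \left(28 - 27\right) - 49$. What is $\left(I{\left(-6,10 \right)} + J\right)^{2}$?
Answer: $76729$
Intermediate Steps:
$J = 357$ ($J = 21 - 7 \left(\left(28 - 27\right) - 49\right) = 21 - 7 \left(1 - 49\right) = 21 - -336 = 21 + 336 = 357$)
$\left(I{\left(-6,10 \right)} + J\right)^{2} = \left(\left(-8\right) 10 + 357\right)^{2} = \left(-80 + 357\right)^{2} = 277^{2} = 76729$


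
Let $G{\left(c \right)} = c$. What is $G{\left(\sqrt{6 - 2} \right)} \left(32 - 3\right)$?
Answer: $58$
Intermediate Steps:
$G{\left(\sqrt{6 - 2} \right)} \left(32 - 3\right) = \sqrt{6 - 2} \left(32 - 3\right) = \sqrt{4} \cdot 29 = 2 \cdot 29 = 58$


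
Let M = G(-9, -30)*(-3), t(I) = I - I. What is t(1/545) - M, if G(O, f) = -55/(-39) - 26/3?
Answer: -283/13 ≈ -21.769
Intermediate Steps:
G(O, f) = -283/39 (G(O, f) = -55*(-1/39) - 26*⅓ = 55/39 - 26/3 = -283/39)
t(I) = 0
M = 283/13 (M = -283/39*(-3) = 283/13 ≈ 21.769)
t(1/545) - M = 0 - 1*283/13 = 0 - 283/13 = -283/13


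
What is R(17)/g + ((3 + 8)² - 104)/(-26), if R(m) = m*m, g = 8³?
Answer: -595/6656 ≈ -0.089393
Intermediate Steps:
g = 512
R(m) = m²
R(17)/g + ((3 + 8)² - 104)/(-26) = 17²/512 + ((3 + 8)² - 104)/(-26) = 289*(1/512) + (11² - 104)*(-1/26) = 289/512 + (121 - 104)*(-1/26) = 289/512 + 17*(-1/26) = 289/512 - 17/26 = -595/6656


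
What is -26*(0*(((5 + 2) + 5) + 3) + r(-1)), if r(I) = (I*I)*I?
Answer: 26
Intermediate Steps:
r(I) = I**3 (r(I) = I**2*I = I**3)
-26*(0*(((5 + 2) + 5) + 3) + r(-1)) = -26*(0*(((5 + 2) + 5) + 3) + (-1)**3) = -26*(0*((7 + 5) + 3) - 1) = -26*(0*(12 + 3) - 1) = -26*(0*15 - 1) = -26*(0 - 1) = -26*(-1) = 26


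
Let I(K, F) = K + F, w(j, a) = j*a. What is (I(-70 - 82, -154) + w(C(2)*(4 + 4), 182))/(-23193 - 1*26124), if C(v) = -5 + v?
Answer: 1558/16439 ≈ 0.094775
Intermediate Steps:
w(j, a) = a*j
I(K, F) = F + K
(I(-70 - 82, -154) + w(C(2)*(4 + 4), 182))/(-23193 - 1*26124) = ((-154 + (-70 - 82)) + 182*((-5 + 2)*(4 + 4)))/(-23193 - 1*26124) = ((-154 - 152) + 182*(-3*8))/(-23193 - 26124) = (-306 + 182*(-24))/(-49317) = (-306 - 4368)*(-1/49317) = -4674*(-1/49317) = 1558/16439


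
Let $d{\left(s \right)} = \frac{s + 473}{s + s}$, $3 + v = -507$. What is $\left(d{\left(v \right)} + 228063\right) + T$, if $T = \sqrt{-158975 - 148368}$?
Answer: $\frac{232624297}{1020} + i \sqrt{307343} \approx 2.2806 \cdot 10^{5} + 554.38 i$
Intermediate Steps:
$v = -510$ ($v = -3 - 507 = -510$)
$d{\left(s \right)} = \frac{473 + s}{2 s}$
$T = i \sqrt{307343}$ ($T = \sqrt{-307343} = i \sqrt{307343} \approx 554.38 i$)
$\left(d{\left(v \right)} + 228063\right) + T = \left(\frac{473 - 510}{2 \left(-510\right)} + 228063\right) + i \sqrt{307343} = \left(\frac{1}{2} \left(- \frac{1}{510}\right) \left(-37\right) + 228063\right) + i \sqrt{307343} = \left(\frac{37}{1020} + 228063\right) + i \sqrt{307343} = \frac{232624297}{1020} + i \sqrt{307343}$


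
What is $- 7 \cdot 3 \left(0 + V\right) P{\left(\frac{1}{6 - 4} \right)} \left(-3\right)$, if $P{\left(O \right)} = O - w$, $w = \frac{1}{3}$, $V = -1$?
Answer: $- \frac{21}{2} \approx -10.5$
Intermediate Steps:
$w = \frac{1}{3} \approx 0.33333$
$P{\left(O \right)} = - \frac{1}{3} + O$ ($P{\left(O \right)} = O - \frac{1}{3} = - \frac{1}{3} + O$)
$- 7 \cdot 3 \left(0 + V\right) P{\left(\frac{1}{6 - 4} \right)} \left(-3\right) = - 7 \cdot 3 \left(0 - 1\right) \left(- \frac{1}{3} + \frac{1}{6 - 4}\right) \left(-3\right) = - 7 \cdot 3 \left(-1\right) \left(- \frac{1}{3} + \frac{1}{2}\right) \left(-3\right) = - 7 \left(- 3 \left(- \frac{1}{3} + \frac{1}{2}\right)\right) \left(-3\right) = - 7 \left(\left(-3\right) \frac{1}{6}\right) \left(-3\right) = \left(-7\right) \left(- \frac{1}{2}\right) \left(-3\right) = \frac{7}{2} \left(-3\right) = - \frac{21}{2}$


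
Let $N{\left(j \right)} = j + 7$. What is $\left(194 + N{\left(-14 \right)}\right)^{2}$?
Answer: $34969$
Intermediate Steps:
$N{\left(j \right)} = 7 + j$
$\left(194 + N{\left(-14 \right)}\right)^{2} = \left(194 + \left(7 - 14\right)\right)^{2} = \left(194 - 7\right)^{2} = 187^{2} = 34969$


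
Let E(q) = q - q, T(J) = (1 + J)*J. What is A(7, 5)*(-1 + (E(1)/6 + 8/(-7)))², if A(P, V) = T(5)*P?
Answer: 6750/7 ≈ 964.29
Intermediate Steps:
T(J) = J*(1 + J)
E(q) = 0
A(P, V) = 30*P (A(P, V) = (5*(1 + 5))*P = (5*6)*P = 30*P)
A(7, 5)*(-1 + (E(1)/6 + 8/(-7)))² = (30*7)*(-1 + (0/6 + 8/(-7)))² = 210*(-1 + (0*(⅙) + 8*(-⅐)))² = 210*(-1 + (0 - 8/7))² = 210*(-1 - 8/7)² = 210*(-15/7)² = 210*(225/49) = 6750/7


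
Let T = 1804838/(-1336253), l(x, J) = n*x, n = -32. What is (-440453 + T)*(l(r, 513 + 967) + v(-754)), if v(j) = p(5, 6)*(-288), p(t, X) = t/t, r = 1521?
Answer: 28815821587005120/1336253 ≈ 2.1565e+10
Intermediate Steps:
p(t, X) = 1
l(x, J) = -32*x
v(j) = -288 (v(j) = 1*(-288) = -288)
T = -1804838/1336253 (T = 1804838*(-1/1336253) = -1804838/1336253 ≈ -1.3507)
(-440453 + T)*(l(r, 513 + 967) + v(-754)) = (-440453 - 1804838/1336253)*(-32*1521 - 288) = -588558447447*(-48672 - 288)/1336253 = -588558447447/1336253*(-48960) = 28815821587005120/1336253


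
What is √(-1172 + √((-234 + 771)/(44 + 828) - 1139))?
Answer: √(-55698128 + 109*I*√216402278)/218 ≈ 0.49273 + 34.238*I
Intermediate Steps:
√(-1172 + √((-234 + 771)/(44 + 828) - 1139)) = √(-1172 + √(537/872 - 1139)) = √(-1172 + √(-992671/872)) = √(-1172 + I*√216402278/436)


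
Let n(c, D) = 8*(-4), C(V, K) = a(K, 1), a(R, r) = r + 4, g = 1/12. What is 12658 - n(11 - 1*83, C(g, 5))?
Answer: 12690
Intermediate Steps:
g = 1/12 ≈ 0.083333
a(R, r) = 4 + r
C(V, K) = 5 (C(V, K) = 4 + 1 = 5)
n(c, D) = -32
12658 - n(11 - 1*83, C(g, 5)) = 12658 - 1*(-32) = 12658 + 32 = 12690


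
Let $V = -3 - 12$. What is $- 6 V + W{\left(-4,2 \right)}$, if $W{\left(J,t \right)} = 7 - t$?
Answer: $95$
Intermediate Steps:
$V = -15$ ($V = -3 - 12 = -15$)
$- 6 V + W{\left(-4,2 \right)} = \left(-6\right) \left(-15\right) + \left(7 - 2\right) = 90 + \left(7 - 2\right) = 90 + 5 = 95$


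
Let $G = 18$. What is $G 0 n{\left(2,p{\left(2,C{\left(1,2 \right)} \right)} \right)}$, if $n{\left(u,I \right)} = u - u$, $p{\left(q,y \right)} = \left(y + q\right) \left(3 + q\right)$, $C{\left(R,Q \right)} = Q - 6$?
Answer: $0$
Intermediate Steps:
$C{\left(R,Q \right)} = -6 + Q$ ($C{\left(R,Q \right)} = Q - 6 = -6 + Q$)
$p{\left(q,y \right)} = \left(3 + q\right) \left(q + y\right)$ ($p{\left(q,y \right)} = \left(q + y\right) \left(3 + q\right) = \left(3 + q\right) \left(q + y\right)$)
$n{\left(u,I \right)} = 0$
$G 0 n{\left(2,p{\left(2,C{\left(1,2 \right)} \right)} \right)} = 18 \cdot 0 \cdot 0 = 0 \cdot 0 = 0$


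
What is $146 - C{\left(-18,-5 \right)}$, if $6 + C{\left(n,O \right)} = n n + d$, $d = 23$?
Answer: $-195$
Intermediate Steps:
$C{\left(n,O \right)} = 17 + n^{2}$ ($C{\left(n,O \right)} = -6 + \left(n n + 23\right) = -6 + \left(n^{2} + 23\right) = -6 + \left(23 + n^{2}\right) = 17 + n^{2}$)
$146 - C{\left(-18,-5 \right)} = 146 - \left(17 + \left(-18\right)^{2}\right) = 146 - \left(17 + 324\right) = 146 - 341 = -195$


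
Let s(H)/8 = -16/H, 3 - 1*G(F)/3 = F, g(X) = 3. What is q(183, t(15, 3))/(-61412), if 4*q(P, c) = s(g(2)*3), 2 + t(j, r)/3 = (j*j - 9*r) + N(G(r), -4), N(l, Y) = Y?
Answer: 8/138177 ≈ 5.7897e-5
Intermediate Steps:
G(F) = 9 - 3*F
t(j, r) = -18 - 27*r + 3*j**2 (t(j, r) = -6 + 3*((j*j - 9*r) - 4) = -6 + 3*((j**2 - 9*r) - 4) = -6 + 3*(-4 + j**2 - 9*r) = -6 + (-12 - 27*r + 3*j**2) = -18 - 27*r + 3*j**2)
s(H) = -128/H (s(H) = 8*(-16/H) = -128/H)
q(P, c) = -32/9 (q(P, c) = (-128/(3*3))/4 = (-128/9)/4 = (-128*1/9)/4 = (1/4)*(-128/9) = -32/9)
q(183, t(15, 3))/(-61412) = -32/9/(-61412) = -32/9*(-1/61412) = 8/138177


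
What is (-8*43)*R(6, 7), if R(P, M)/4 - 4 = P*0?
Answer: -5504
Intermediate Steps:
R(P, M) = 16 (R(P, M) = 16 + 4*(P*0) = 16 + 4*0 = 16 + 0 = 16)
(-8*43)*R(6, 7) = -8*43*16 = -344*16 = -5504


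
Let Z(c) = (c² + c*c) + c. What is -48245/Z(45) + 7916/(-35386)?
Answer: -13381643/1114659 ≈ -12.005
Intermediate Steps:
Z(c) = c + 2*c² (Z(c) = (c² + c²) + c = 2*c² + c = c + 2*c²)
-48245/Z(45) + 7916/(-35386) = -48245*1/(45*(1 + 2*45)) + 7916/(-35386) = -48245*1/(45*(1 + 90)) + 7916*(-1/35386) = -48245/(45*91) - 3958/17693 = -48245/4095 - 3958/17693 = -48245*1/4095 - 3958/17693 = -9649/819 - 3958/17693 = -13381643/1114659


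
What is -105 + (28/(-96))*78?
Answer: -511/4 ≈ -127.75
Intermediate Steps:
-105 + (28/(-96))*78 = -105 + (28*(-1/96))*78 = -105 - 7/24*78 = -105 - 91/4 = -511/4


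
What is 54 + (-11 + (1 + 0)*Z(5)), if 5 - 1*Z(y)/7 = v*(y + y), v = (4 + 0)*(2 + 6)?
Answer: -2162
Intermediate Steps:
v = 32 (v = 4*8 = 32)
Z(y) = 35 - 448*y (Z(y) = 35 - 224*(y + y) = 35 - 224*2*y = 35 - 448*y)
54 + (-11 + (1 + 0)*Z(5)) = 54 + (-11 + (1 + 0)*(35 - 448*5)) = 54 + (-11 + 1*(35 - 2240)) = 54 + (-11 + 1*(-2205)) = 54 + (-11 - 2205) = 54 - 2216 = -2162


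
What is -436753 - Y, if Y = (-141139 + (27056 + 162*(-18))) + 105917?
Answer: -425671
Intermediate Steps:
Y = -11082 (Y = (-141139 + (27056 - 2916)) + 105917 = (-141139 + 24140) + 105917 = -116999 + 105917 = -11082)
-436753 - Y = -436753 - 1*(-11082) = -436753 + 11082 = -425671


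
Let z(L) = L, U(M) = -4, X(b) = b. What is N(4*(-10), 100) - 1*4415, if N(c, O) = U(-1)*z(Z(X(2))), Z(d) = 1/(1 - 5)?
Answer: -4414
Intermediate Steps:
Z(d) = -1/4 (Z(d) = 1/(-4) = -1/4)
N(c, O) = 1 (N(c, O) = -4*(-1/4) = 1)
N(4*(-10), 100) - 1*4415 = 1 - 1*4415 = 1 - 4415 = -4414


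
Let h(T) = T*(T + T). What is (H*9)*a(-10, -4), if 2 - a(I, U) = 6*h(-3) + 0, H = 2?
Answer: -1908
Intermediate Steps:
h(T) = 2*T**2 (h(T) = T*(2*T) = 2*T**2)
a(I, U) = -106 (a(I, U) = 2 - (6*(2*(-3)**2) + 0) = 2 - (6*(2*9) + 0) = 2 - (6*18 + 0) = 2 - (108 + 0) = 2 - 1*108 = 2 - 108 = -106)
(H*9)*a(-10, -4) = (2*9)*(-106) = 18*(-106) = -1908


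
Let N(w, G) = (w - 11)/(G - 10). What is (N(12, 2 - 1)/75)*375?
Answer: -5/9 ≈ -0.55556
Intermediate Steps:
N(w, G) = (-11 + w)/(-10 + G)
(N(12, 2 - 1)/75)*375 = (((-11 + 12)/(-10 + (2 - 1)))/75)*375 = ((1/(-10 + 1))*(1/75))*375 = ((1/(-9))*(1/75))*375 = (-⅑*1*(1/75))*375 = -⅑*1/75*375 = -1/675*375 = -5/9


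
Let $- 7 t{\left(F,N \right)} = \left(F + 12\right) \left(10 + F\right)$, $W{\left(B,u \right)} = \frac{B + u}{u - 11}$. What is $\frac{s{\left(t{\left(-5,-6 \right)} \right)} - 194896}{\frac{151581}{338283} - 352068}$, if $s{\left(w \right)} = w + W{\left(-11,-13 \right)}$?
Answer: $\frac{21977118900}{39699489221} \approx 0.55359$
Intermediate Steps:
$W{\left(B,u \right)} = \frac{B + u}{-11 + u}$
$t{\left(F,N \right)} = - \frac{\left(10 + F\right) \left(12 + F\right)}{7}$ ($t{\left(F,N \right)} = - \frac{\left(F + 12\right) \left(10 + F\right)}{7} = - \frac{\left(12 + F\right) \left(10 + F\right)}{7} = - \frac{\left(10 + F\right) \left(12 + F\right)}{7}$)
$s{\left(w \right)} = 1 + w$ ($s{\left(w \right)} = w + \frac{-11 - 13}{-11 - 13} = w + \frac{1}{-24} \left(-24\right) = w - -1 = w + 1 = 1 + w$)
$\frac{s{\left(t{\left(-5,-6 \right)} \right)} - 194896}{\frac{151581}{338283} - 352068} = \frac{\left(1 - \left(\frac{10}{7} + \frac{25}{7}\right)\right) - 194896}{\frac{151581}{338283} - 352068} = \frac{\left(1 - 5\right) - 194896}{151581 \cdot \frac{1}{338283} - 352068} = \frac{\left(1 - 5\right) - 194896}{\frac{50527}{112761} - 352068} = \frac{\left(1 - 5\right) - 194896}{- \frac{39699489221}{112761}} = \left(-4 - 194896\right) \left(- \frac{112761}{39699489221}\right) = \left(-194900\right) \left(- \frac{112761}{39699489221}\right) = \frac{21977118900}{39699489221}$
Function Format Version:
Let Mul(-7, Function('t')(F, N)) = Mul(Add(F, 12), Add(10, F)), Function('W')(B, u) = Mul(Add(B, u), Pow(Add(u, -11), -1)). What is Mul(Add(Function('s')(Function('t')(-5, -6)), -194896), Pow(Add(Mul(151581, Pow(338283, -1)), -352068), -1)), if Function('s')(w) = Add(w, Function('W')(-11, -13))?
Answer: Rational(21977118900, 39699489221) ≈ 0.55359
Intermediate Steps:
Function('W')(B, u) = Mul(Pow(Add(-11, u), -1), Add(B, u)) (Function('W')(B, u) = Mul(Add(B, u), Pow(Add(-11, u), -1)) = Mul(Pow(Add(-11, u), -1), Add(B, u)))
Function('t')(F, N) = Mul(Rational(-1, 7), Add(10, F), Add(12, F)) (Function('t')(F, N) = Mul(Rational(-1, 7), Mul(Add(F, 12), Add(10, F))) = Mul(Rational(-1, 7), Mul(Add(12, F), Add(10, F))) = Mul(Rational(-1, 7), Mul(Add(10, F), Add(12, F))) = Mul(Rational(-1, 7), Add(10, F), Add(12, F)))
Function('s')(w) = Add(1, w) (Function('s')(w) = Add(w, Mul(Pow(Add(-11, -13), -1), Add(-11, -13))) = Add(w, Mul(Pow(-24, -1), -24)) = Add(w, Mul(Rational(-1, 24), -24)) = Add(w, 1) = Add(1, w))
Mul(Add(Function('s')(Function('t')(-5, -6)), -194896), Pow(Add(Mul(151581, Pow(338283, -1)), -352068), -1)) = Mul(Add(Add(1, Add(Rational(-120, 7), Mul(Rational(-22, 7), -5), Mul(Rational(-1, 7), Pow(-5, 2)))), -194896), Pow(Add(Mul(151581, Pow(338283, -1)), -352068), -1)) = Mul(Add(Add(1, Add(Rational(-120, 7), Rational(110, 7), Mul(Rational(-1, 7), 25))), -194896), Pow(Add(Mul(151581, Rational(1, 338283)), -352068), -1)) = Mul(Add(Add(1, Add(Rational(-120, 7), Rational(110, 7), Rational(-25, 7))), -194896), Pow(Add(Rational(50527, 112761), -352068), -1)) = Mul(Add(Add(1, -5), -194896), Pow(Rational(-39699489221, 112761), -1)) = Mul(Add(-4, -194896), Rational(-112761, 39699489221)) = Mul(-194900, Rational(-112761, 39699489221)) = Rational(21977118900, 39699489221)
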